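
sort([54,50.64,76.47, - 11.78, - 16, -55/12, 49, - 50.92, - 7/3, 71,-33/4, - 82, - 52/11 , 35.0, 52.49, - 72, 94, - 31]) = [ - 82, - 72, - 50.92, - 31, - 16, - 11.78,  -  33/4, - 52/11, - 55/12, - 7/3, 35.0,49,50.64, 52.49, 54, 71, 76.47,94]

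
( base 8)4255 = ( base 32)25D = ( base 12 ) 1351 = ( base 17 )7BB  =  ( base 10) 2221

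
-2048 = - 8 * 256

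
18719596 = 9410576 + 9309020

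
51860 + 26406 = 78266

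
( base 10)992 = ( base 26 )1C4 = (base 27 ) 19k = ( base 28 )17C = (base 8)1740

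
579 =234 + 345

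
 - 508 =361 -869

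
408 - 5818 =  - 5410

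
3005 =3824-819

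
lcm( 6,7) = 42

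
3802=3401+401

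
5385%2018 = 1349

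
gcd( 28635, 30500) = 5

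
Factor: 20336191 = 20336191^1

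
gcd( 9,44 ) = 1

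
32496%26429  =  6067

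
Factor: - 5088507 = -3^1*1696169^1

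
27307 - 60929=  - 33622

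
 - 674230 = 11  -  674241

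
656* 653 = 428368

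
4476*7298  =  32665848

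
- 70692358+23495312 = -47197046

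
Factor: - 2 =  - 2^1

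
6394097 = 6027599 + 366498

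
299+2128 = 2427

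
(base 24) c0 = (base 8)440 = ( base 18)G0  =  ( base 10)288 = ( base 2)100100000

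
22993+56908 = 79901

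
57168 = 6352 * 9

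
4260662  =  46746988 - 42486326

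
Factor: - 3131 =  - 31^1*101^1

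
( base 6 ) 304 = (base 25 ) 4c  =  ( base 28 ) 40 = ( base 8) 160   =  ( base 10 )112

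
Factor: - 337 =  - 337^1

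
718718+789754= 1508472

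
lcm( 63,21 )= 63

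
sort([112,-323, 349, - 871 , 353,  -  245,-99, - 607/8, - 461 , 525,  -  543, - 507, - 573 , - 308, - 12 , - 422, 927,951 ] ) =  [ - 871, - 573, - 543, - 507, - 461, - 422, - 323, - 308,  -  245, - 99, - 607/8, - 12 , 112, 349 , 353, 525, 927 , 951 ]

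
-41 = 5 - 46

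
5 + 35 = 40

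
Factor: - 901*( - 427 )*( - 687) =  - 3^1*7^1*17^1 *53^1*61^1*229^1=-  264307449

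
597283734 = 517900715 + 79383019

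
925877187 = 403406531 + 522470656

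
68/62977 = 68/62977 = 0.00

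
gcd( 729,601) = 1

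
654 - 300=354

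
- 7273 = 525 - 7798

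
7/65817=7/65817 = 0.00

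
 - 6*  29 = -174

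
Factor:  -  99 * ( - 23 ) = 3^2 *11^1 * 23^1 = 2277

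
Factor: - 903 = -3^1*7^1*43^1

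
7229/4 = 1807 + 1/4 = 1807.25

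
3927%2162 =1765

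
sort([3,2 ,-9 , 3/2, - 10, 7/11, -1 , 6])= [ - 10 , - 9, - 1,7/11, 3/2,  2 , 3, 6]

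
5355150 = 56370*95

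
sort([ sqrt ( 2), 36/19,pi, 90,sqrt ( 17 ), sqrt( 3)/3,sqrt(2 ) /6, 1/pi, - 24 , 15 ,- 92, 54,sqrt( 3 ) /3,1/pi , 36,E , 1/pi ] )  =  [-92 , - 24,  sqrt( 2 ) /6,1/pi, 1/pi,  1/pi, sqrt( 3)/3,sqrt (3)/3, sqrt( 2), 36/19,E, pi,  sqrt( 17 ), 15,  36,54 , 90] 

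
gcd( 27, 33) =3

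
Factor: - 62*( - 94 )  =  2^2*31^1*47^1= 5828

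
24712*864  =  21351168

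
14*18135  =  253890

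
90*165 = 14850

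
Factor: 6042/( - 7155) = -2^1*3^( - 2) * 5^( - 1 )*19^1 = - 38/45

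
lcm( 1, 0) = 0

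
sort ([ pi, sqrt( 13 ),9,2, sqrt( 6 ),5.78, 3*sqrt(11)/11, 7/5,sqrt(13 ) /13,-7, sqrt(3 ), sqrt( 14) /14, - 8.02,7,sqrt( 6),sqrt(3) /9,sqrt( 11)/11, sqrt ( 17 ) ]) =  [- 8.02,  -  7,sqrt( 3 ) /9, sqrt( 14)/14, sqrt( 13 ) /13, sqrt( 11 ) /11,  3*sqrt( 11 ) /11 , 7/5, sqrt( 3 ),2, sqrt( 6 ),sqrt( 6), pi, sqrt ( 13), sqrt(17 ), 5.78,7,  9 ]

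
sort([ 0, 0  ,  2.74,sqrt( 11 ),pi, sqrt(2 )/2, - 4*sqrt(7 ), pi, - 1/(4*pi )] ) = [ - 4*sqrt(7 ), - 1/( 4*pi ),0, 0,sqrt(2 )/2,2.74, pi,  pi, sqrt(11) ] 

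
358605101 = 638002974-279397873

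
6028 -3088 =2940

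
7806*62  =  483972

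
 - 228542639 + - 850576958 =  - 1079119597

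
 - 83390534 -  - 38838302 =  -  44552232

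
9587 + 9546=19133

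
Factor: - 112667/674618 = -2^(  -  1 )*7^( - 1) * 61^1*1847^1*48187^( - 1)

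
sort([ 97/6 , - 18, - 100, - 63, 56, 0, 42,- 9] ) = [ - 100, - 63, - 18,- 9, 0, 97/6,42, 56 ]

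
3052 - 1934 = 1118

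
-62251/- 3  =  20750 + 1/3 = 20750.33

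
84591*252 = 21316932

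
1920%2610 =1920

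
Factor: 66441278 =2^1*43^1*772573^1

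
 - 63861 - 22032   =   - 85893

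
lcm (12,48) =48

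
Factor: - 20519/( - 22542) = 2^( - 1)*3^(-1 )*13^(-1)*71^1 = 71/78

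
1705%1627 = 78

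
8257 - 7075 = 1182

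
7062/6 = 1177 = 1177.00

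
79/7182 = 79/7182 = 0.01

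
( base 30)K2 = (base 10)602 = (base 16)25a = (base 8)1132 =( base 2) 1001011010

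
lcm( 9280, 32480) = 64960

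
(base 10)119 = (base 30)3t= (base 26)4f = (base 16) 77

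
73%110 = 73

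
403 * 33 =13299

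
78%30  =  18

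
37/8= 4 + 5/8=4.62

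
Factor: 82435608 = 2^3*3^2*1144939^1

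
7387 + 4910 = 12297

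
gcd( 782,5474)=782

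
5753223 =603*9541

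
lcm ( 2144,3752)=15008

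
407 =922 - 515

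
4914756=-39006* ( - 126) 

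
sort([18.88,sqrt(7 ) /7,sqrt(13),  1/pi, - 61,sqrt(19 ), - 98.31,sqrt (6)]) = [ - 98.31, - 61,1/pi, sqrt ( 7 ) /7, sqrt(6) , sqrt(13),sqrt(19), 18.88] 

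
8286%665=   306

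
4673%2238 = 197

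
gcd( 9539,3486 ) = 1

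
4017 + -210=3807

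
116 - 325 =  - 209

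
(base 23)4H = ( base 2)1101101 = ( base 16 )6D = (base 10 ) 109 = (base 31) 3G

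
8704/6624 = 1 + 65/207 = 1.31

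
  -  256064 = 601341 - 857405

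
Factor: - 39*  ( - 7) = 273 = 3^1*  7^1 * 13^1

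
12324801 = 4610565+7714236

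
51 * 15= 765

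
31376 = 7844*4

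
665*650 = 432250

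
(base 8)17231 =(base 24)de9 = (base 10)7833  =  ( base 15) 24c3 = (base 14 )2bd7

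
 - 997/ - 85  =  11 + 62/85 = 11.73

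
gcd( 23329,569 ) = 569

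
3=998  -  995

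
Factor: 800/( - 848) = - 2^1 * 5^2*53^( - 1)  =  - 50/53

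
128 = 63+65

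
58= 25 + 33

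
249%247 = 2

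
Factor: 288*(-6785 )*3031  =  -2^5 * 3^2*5^1*7^1*23^1*59^1*433^1 = - 5922816480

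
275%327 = 275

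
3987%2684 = 1303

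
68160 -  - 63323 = 131483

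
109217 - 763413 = - 654196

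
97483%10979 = 9651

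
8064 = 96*84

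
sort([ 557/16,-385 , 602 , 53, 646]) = [-385, 557/16, 53,602,  646 ]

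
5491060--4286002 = 9777062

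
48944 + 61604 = 110548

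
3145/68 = 185/4  =  46.25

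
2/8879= 2/8879  =  0.00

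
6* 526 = 3156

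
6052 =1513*4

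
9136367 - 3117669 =6018698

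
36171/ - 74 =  - 489 + 15/74 = -488.80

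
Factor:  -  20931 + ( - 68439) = - 2^1*3^3*5^1*331^1=   - 89370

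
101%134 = 101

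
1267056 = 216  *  5866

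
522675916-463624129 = 59051787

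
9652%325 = 227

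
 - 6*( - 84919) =509514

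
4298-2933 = 1365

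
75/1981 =75/1981 = 0.04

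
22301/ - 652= - 35 + 519/652 =-  34.20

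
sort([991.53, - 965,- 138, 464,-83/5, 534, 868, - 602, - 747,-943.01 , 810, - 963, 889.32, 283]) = [  -  965, - 963, - 943.01  , - 747, - 602, - 138, - 83/5,283, 464, 534, 810,868,889.32,991.53] 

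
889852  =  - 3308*( - 269 )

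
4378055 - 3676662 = 701393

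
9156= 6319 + 2837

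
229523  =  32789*7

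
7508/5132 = 1877/1283 = 1.46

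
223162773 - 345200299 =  - 122037526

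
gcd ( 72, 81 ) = 9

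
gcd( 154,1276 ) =22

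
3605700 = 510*7070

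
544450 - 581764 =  - 37314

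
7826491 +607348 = 8433839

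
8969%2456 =1601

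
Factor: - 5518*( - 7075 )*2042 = 2^2*5^2*31^1 * 89^1*283^1*1021^1 = 79719373700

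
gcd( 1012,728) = 4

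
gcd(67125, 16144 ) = 1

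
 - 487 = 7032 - 7519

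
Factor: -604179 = - 3^4*7459^1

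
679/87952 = 679/87952=0.01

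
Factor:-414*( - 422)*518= 2^3*3^2*7^1 * 23^1*37^1*211^1 =90498744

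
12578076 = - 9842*(- 1278)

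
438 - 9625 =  - 9187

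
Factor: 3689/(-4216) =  - 7/8=- 2^( - 3)*7^1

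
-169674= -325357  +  155683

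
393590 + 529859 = 923449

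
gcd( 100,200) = 100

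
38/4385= 38/4385 = 0.01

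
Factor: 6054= 2^1*3^1*1009^1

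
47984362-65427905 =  - 17443543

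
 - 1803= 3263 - 5066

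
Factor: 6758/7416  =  2^( - 2 ) *3^( - 2)*31^1*103^ ( - 1 )*109^1 =3379/3708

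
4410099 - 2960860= 1449239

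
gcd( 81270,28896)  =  1806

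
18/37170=1/2065 =0.00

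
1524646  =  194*7859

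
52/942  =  26/471  =  0.06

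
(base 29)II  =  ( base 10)540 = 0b1000011100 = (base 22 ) 12c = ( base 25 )LF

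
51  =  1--50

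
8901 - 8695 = 206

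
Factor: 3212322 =2^1*3^1 * 535387^1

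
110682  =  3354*33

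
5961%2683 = 595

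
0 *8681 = 0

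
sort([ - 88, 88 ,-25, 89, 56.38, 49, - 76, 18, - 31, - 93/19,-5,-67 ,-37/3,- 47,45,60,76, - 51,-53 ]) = [ - 88 ,  -  76,-67,-53, - 51,-47, -31,-25 ,- 37/3,- 5, - 93/19 , 18, 45,49,  56.38, 60, 76, 88,89]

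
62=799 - 737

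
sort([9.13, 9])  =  [ 9, 9.13 ] 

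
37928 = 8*4741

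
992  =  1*992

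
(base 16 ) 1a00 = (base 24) bd8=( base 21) F1K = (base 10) 6656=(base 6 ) 50452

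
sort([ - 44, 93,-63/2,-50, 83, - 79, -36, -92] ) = [ - 92, - 79, - 50, - 44,- 36,-63/2,83, 93 ] 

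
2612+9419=12031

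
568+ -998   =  -430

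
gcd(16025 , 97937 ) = 1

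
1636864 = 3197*512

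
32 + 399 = 431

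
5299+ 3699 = 8998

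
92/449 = 92/449 = 0.20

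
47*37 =1739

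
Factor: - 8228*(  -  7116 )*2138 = 2^5*3^1*11^2*17^1*593^1*1069^1 = 125180857824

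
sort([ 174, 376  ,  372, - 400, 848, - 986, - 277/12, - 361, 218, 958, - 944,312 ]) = [ - 986,-944, - 400, - 361,- 277/12, 174, 218, 312, 372, 376,848,958] 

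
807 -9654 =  - 8847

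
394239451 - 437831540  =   - 43592089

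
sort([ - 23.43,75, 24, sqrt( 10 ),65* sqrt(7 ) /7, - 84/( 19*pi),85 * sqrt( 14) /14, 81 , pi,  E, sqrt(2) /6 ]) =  [ - 23.43, - 84/(19*pi ) , sqrt( 2) /6, E , pi, sqrt( 10), 85 * sqrt(14)/14, 24, 65*sqrt(7) /7, 75, 81]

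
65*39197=2547805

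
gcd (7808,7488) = 64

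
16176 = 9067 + 7109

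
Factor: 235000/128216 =5^4*11^( - 1)* 31^( - 1) = 625/341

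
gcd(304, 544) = 16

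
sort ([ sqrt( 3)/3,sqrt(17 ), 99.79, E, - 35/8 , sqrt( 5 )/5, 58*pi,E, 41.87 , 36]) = [  -  35/8,sqrt (5 )/5,sqrt( 3)/3, E,E,sqrt( 17),  36 , 41.87,99.79,58 * pi]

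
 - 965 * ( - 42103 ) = 40629395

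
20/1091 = 20/1091 = 0.02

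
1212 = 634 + 578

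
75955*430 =32660650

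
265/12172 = 265/12172 = 0.02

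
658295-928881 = -270586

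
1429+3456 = 4885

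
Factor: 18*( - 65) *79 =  -92430 = -2^1 *3^2 * 5^1 * 13^1 * 79^1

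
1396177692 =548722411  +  847455281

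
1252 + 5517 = 6769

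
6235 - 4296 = 1939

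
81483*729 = 59401107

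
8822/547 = 8822/547=16.13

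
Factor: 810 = 2^1*3^4*5^1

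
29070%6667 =2402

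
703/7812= 703/7812 = 0.09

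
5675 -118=5557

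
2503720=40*62593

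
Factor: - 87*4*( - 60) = 20880 =2^4*3^2*5^1 * 29^1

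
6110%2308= 1494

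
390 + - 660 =-270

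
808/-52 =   -  16+ 6/13  =  - 15.54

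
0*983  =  0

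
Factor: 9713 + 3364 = 13077 = 3^2*1453^1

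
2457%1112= 233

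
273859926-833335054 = -559475128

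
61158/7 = 8736 + 6/7 = 8736.86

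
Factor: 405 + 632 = 1037 = 17^1*61^1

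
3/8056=3/8056 = 0.00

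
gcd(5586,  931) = 931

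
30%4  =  2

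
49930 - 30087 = 19843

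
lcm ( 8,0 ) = 0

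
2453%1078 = 297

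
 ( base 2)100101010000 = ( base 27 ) 378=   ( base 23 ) 4BF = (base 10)2384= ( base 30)2JE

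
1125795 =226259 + 899536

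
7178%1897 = 1487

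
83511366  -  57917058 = 25594308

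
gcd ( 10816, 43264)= 10816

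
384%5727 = 384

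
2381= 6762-4381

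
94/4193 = 94/4193 = 0.02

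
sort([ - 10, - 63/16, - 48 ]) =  [ -48,- 10,  -  63/16] 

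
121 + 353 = 474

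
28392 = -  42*( - 676) 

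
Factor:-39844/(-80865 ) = 2^2*3^( - 3 )*5^( - 1)*7^1*599^( - 1)*1423^1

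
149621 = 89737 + 59884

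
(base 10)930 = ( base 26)19K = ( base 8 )1642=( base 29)132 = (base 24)1ei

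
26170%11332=3506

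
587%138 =35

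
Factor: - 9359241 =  - 3^1*31^1*157^1 *641^1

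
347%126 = 95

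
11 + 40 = 51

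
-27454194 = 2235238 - 29689432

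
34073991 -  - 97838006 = 131911997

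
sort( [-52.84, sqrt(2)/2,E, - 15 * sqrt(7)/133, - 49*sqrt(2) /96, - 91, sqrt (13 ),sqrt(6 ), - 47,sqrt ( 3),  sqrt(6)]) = [-91,- 52.84, - 47, - 49*sqrt( 2)/96,-15*sqrt(7 )/133, sqrt( 2 ) /2 , sqrt( 3 ),sqrt( 6), sqrt(6 ), E,sqrt (13 ) ] 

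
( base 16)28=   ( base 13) 31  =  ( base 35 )15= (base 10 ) 40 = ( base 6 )104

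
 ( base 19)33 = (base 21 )2i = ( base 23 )2E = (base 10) 60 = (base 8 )74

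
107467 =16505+90962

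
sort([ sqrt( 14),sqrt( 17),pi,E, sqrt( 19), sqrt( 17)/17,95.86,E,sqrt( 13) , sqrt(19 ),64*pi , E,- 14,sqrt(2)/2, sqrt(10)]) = [ - 14,sqrt( 17 ) /17,sqrt(2 ) /2,E,  E,  E, pi, sqrt ( 10) , sqrt(13 ),sqrt ( 14), sqrt(17),sqrt(19),sqrt( 19),95.86,64 * pi]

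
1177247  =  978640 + 198607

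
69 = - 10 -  - 79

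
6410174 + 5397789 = 11807963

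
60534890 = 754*80285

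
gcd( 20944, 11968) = 2992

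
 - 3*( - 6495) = 19485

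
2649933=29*91377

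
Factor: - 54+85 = 31^1 = 31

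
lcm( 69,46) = 138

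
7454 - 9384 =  - 1930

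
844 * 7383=6231252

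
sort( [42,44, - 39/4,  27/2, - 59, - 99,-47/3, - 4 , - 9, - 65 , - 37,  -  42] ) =[  -  99,  -  65, - 59, -42, - 37, - 47/3, - 39/4, - 9, - 4,27/2,42,44]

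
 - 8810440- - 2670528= - 6139912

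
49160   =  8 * 6145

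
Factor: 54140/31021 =2^2 * 5^1*67^( - 1)*463^ ( - 1 )*2707^1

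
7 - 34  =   - 27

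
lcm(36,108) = 108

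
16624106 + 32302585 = 48926691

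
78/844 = 39/422 = 0.09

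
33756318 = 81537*414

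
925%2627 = 925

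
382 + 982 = 1364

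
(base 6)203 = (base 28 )2J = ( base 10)75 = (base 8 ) 113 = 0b1001011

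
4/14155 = 4/14155 = 0.00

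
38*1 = 38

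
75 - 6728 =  - 6653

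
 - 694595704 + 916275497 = 221679793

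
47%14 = 5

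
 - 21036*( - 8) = 168288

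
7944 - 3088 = 4856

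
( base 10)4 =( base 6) 4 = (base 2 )100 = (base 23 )4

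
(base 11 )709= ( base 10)856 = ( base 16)358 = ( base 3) 1011201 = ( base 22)1gk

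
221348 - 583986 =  - 362638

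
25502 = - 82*( - 311)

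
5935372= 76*78097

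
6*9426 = 56556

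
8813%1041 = 485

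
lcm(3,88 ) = 264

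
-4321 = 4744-9065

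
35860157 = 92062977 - 56202820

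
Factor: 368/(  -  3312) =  - 1/9= - 3^(-2)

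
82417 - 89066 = - 6649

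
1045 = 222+823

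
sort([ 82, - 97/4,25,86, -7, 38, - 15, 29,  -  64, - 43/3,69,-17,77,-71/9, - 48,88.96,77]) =[ - 64, - 48,  -  97/4, - 17, - 15,-43/3,-71/9,-7,25,29,38,69, 77, 77,82,86,88.96]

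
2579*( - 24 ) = -61896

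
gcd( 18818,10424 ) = 2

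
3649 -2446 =1203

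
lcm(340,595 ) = 2380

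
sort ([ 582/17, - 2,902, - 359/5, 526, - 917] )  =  [ - 917,-359/5,-2,582/17,526,902] 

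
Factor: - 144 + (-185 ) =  - 329 = - 7^1*47^1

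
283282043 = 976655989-693373946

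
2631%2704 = 2631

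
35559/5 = 35559/5 = 7111.80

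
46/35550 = 23/17775 =0.00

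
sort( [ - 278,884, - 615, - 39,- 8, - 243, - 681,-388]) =[ - 681,- 615, - 388,-278, - 243 ,- 39, - 8, 884]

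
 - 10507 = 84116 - 94623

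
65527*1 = 65527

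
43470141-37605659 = 5864482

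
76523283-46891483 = 29631800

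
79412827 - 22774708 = 56638119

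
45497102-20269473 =25227629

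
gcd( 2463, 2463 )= 2463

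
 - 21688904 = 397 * ( - 54632 )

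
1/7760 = 1/7760= 0.00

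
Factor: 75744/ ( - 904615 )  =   - 2^5*3^2*5^( - 1)*239^( - 1)*263^1*757^( - 1 )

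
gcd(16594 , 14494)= 2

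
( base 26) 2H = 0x45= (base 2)1000101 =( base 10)69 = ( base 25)2j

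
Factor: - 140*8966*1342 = - 1684532080 = -2^4*5^1*7^1 * 11^1*61^1*4483^1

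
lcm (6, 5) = 30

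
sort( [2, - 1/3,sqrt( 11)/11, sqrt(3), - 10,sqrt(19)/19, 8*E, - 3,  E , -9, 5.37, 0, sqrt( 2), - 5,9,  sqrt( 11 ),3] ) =[ - 10, - 9,-5, - 3 , - 1/3 , 0,sqrt( 19 )/19,sqrt( 11)/11,  sqrt( 2) , sqrt( 3 ),  2,E, 3,  sqrt( 11 ),5.37, 9,8 *E]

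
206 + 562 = 768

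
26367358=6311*4178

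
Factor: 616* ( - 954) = -2^4 * 3^2 * 7^1 * 11^1*53^1 = -587664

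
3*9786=29358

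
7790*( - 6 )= -46740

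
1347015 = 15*89801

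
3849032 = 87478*44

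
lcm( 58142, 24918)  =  174426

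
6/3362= 3/1681  =  0.00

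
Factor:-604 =-2^2* 151^1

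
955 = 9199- 8244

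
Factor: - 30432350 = - 2^1*5^2 * 13^1 *46819^1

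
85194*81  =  6900714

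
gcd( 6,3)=3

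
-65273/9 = - 65273/9 = - 7252.56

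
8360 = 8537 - 177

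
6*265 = 1590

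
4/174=2/87 = 0.02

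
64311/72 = 893+5/24 = 893.21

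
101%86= 15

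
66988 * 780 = 52250640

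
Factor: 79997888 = 2^6* 41^1*43^1 * 709^1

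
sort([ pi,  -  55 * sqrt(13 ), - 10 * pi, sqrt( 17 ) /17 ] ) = [ - 55*sqrt(13 ), - 10*pi, sqrt( 17 ) /17, pi] 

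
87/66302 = 87/66302 = 0.00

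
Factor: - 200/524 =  - 50/131 = - 2^1*5^2*131^ ( - 1 ) 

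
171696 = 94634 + 77062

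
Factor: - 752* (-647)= 486544=2^4 * 47^1  *  647^1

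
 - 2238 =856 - 3094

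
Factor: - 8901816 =-2^3*3^1*7^1*11^1*4817^1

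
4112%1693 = 726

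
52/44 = 1 + 2/11=1.18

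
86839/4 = 21709+3/4= 21709.75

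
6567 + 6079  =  12646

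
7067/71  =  99 + 38/71 = 99.54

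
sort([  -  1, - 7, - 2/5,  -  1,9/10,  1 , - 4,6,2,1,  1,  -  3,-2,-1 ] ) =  [ - 7, - 4, - 3,-2,  -  1, - 1, - 1, - 2/5, 9/10,1, 1,  1,2,6 ]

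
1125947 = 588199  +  537748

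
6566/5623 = 6566/5623 = 1.17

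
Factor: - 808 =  - 2^3 * 101^1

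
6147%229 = 193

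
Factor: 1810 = 2^1*5^1*181^1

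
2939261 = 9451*311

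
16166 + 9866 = 26032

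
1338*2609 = 3490842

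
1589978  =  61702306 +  - 60112328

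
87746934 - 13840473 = 73906461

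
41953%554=403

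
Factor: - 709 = - 709^1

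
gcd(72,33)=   3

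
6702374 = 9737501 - 3035127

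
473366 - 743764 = -270398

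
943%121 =96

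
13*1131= 14703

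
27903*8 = 223224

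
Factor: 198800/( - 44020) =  - 140/31 = - 2^2*5^1*7^1*31^( - 1)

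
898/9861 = 898/9861= 0.09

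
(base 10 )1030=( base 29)16f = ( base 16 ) 406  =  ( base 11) 857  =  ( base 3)1102011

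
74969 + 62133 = 137102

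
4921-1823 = 3098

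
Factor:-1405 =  - 5^1* 281^1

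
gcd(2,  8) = 2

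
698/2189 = 698/2189 = 0.32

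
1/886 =1/886 = 0.00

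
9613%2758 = 1339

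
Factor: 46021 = 46021^1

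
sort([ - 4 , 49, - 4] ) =[-4, - 4, 49]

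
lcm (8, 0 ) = 0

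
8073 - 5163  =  2910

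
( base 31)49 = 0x85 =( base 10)133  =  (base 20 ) 6d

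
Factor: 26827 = 139^1 * 193^1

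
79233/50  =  79233/50 = 1584.66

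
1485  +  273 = 1758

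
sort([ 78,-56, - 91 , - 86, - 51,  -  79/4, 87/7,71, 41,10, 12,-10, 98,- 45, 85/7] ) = [-91, - 86, - 56, - 51, - 45, - 79/4,  -  10 , 10, 12 , 85/7,87/7 , 41, 71 , 78, 98 ]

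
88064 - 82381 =5683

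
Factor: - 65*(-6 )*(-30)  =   - 2^2*3^2 *5^2*13^1 =- 11700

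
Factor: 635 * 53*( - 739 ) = - 24871045 = - 5^1*53^1*127^1*739^1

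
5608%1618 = 754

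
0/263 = 0  =  0.00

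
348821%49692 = 977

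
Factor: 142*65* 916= 8454680 = 2^3 *5^1 * 13^1 * 71^1*229^1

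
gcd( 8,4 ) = 4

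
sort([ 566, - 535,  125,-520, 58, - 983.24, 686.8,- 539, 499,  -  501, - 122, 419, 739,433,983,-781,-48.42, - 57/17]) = [-983.24, - 781, - 539,-535,-520 , - 501, - 122, -48.42,-57/17, 58,125, 419,  433, 499, 566, 686.8,739,983 ]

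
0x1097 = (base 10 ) 4247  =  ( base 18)d1h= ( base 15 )13d2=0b1000010010111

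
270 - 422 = -152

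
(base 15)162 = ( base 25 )CH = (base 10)317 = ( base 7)632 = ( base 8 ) 475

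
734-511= 223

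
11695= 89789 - 78094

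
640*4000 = 2560000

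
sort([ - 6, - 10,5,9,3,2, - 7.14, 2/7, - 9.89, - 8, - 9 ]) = [ - 10, - 9.89, - 9  , - 8, - 7.14, - 6, 2/7,2 , 3, 5 , 9] 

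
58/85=58/85=0.68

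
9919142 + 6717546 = 16636688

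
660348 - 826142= - 165794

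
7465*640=4777600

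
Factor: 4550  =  2^1* 5^2 * 7^1*13^1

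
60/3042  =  10/507 = 0.02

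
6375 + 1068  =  7443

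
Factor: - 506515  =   - 5^1*17^1 * 59^1*101^1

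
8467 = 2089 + 6378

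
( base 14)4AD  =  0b1110101001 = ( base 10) 937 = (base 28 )15D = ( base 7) 2506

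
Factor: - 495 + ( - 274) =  - 769^1 = - 769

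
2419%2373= 46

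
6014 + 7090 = 13104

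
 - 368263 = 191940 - 560203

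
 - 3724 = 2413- 6137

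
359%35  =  9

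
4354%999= 358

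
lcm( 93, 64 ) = 5952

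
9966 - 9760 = 206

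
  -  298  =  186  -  484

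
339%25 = 14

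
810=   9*90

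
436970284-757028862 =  - 320058578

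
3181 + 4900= 8081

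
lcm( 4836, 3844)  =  149916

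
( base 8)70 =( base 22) 2c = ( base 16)38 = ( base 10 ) 56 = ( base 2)111000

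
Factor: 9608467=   11^1*873497^1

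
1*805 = 805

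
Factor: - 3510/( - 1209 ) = 2^1*3^2 * 5^1*31^ (-1)  =  90/31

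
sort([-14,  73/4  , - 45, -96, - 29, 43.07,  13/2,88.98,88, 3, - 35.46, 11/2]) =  [ - 96, - 45, - 35.46, - 29, - 14,3,11/2, 13/2,73/4,43.07,88,88.98] 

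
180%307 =180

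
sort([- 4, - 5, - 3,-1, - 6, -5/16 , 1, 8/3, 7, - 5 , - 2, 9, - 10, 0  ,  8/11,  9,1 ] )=[- 10, - 6, - 5, - 5, - 4, - 3,-2,-1,-5/16, 0 , 8/11, 1, 1, 8/3, 7, 9, 9]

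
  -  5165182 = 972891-6138073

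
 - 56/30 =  - 28/15 = - 1.87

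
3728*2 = 7456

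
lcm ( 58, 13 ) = 754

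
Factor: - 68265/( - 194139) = 5^1 * 11^ ( - 1)*41^1*53^( - 1 )=205/583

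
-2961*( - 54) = 159894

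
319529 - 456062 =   -  136533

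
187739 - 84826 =102913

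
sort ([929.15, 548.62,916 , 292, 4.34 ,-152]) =[-152,4.34,292, 548.62,  916,929.15]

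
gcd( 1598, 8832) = 2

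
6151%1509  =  115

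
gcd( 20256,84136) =8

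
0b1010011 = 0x53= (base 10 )83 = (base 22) 3H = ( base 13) 65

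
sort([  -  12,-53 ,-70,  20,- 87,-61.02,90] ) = [ - 87 ,-70, - 61.02, - 53, - 12,20,90]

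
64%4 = 0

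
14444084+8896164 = 23340248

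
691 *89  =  61499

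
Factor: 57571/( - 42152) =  - 2^(  -  3)*11^( - 1) * 479^( - 1)*57571^1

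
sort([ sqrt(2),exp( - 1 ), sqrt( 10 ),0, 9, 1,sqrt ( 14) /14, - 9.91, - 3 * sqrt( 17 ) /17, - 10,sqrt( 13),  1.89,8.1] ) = [ - 10, - 9.91, - 3*sqrt(17 ) /17, 0,sqrt(14 ) /14,exp( - 1),  1,sqrt( 2), 1.89,sqrt( 10),sqrt(13 ),8.1,9]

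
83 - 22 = 61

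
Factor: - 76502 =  - 2^1 * 29^1*1319^1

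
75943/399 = 190 + 1/3  =  190.33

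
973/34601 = 139/4943 = 0.03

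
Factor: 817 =19^1*43^1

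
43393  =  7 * 6199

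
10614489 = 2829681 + 7784808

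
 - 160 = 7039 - 7199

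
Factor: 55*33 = 3^1*5^1 * 11^2 = 1815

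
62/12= 5  +  1/6 = 5.17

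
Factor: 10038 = 2^1 * 3^1 * 7^1*239^1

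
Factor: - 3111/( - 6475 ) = 3^1*5^( - 2 )*7^( - 1 )*17^1  *37^( - 1)* 61^1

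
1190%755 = 435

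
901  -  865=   36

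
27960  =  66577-38617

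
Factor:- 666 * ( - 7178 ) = 4780548= 2^2*3^2*37^2*97^1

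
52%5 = 2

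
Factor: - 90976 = -2^5*2843^1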